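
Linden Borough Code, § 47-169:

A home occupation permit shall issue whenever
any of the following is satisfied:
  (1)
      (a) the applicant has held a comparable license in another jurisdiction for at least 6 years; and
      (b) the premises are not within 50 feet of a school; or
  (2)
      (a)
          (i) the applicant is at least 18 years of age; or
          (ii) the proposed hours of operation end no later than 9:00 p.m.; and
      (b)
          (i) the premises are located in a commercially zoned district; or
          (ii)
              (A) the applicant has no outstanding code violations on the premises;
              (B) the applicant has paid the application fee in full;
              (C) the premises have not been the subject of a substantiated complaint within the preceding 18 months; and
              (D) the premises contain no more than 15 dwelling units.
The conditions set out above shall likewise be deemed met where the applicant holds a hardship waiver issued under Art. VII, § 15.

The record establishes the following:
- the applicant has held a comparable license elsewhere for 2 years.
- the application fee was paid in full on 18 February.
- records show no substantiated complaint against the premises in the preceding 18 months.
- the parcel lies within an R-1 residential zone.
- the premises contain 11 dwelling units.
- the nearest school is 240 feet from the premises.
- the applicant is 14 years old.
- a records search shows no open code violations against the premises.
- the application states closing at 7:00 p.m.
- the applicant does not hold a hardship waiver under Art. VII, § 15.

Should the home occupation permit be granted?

(a) prior license ≥ 6 yr — fails.
(b) ≥50 ft from school — met.
So (1) is not satisfied (F AND T).
(i) age ≥ 18 — not met.
(ii) closes by 9 p.m. — met.
(a) = F OR T = true.
(i) commercially zoned — fails.
(A) no code violations — satisfied.
(B) fee paid — holds.
(C) no complaint in 18 mo. — met.
(D) ≤ 15 units — met.
So (ii) is satisfied (T AND T AND T AND T).
(b) = F OR T = true.
(2): T AND T → true.
So Overall is satisfied (F OR T).
Exception (hardship waiver) — not satisfied.
Result: main true OR exception false → true.

Yes — granted.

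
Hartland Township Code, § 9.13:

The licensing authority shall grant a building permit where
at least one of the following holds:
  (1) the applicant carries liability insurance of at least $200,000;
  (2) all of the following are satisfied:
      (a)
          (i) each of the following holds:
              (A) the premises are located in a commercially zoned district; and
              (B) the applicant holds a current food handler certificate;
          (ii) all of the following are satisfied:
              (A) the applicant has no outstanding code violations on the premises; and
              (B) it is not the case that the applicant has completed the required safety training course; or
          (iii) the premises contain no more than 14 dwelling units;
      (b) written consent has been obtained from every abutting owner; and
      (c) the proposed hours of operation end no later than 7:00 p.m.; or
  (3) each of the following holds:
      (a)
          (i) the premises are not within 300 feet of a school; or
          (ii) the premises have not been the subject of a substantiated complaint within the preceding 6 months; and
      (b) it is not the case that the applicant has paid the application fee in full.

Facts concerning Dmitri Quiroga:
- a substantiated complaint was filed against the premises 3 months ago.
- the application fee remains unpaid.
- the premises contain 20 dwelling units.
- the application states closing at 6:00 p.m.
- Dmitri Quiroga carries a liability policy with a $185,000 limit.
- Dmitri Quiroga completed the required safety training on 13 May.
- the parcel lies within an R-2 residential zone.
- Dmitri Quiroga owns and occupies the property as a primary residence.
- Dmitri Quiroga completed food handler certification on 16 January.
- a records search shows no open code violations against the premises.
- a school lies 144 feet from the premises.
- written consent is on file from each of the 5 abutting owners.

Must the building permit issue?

No — denied.

(1) insurance ≥ $200,000 — not satisfied.
(A) commercially zoned — not satisfied.
(B) food handler cert. — satisfied.
(i): F AND T → false.
(A) no code violations — holds.
(B) not (safety training) — fails.
So (ii) is not satisfied (T AND F).
(iii) ≤ 14 units — not met.
So (a) is not satisfied (F OR F OR F).
(b) all abutters consent — satisfied.
(c) closes by 7 p.m. — satisfied.
(2) = F AND T AND T = false.
(i) ≥300 ft from school — not satisfied.
(ii) no complaint in 6 mo. — not satisfied.
(a) = F OR F = false.
(b) not (fee paid) — satisfied.
(3): F AND T → false.
Overall: F OR F OR F → false.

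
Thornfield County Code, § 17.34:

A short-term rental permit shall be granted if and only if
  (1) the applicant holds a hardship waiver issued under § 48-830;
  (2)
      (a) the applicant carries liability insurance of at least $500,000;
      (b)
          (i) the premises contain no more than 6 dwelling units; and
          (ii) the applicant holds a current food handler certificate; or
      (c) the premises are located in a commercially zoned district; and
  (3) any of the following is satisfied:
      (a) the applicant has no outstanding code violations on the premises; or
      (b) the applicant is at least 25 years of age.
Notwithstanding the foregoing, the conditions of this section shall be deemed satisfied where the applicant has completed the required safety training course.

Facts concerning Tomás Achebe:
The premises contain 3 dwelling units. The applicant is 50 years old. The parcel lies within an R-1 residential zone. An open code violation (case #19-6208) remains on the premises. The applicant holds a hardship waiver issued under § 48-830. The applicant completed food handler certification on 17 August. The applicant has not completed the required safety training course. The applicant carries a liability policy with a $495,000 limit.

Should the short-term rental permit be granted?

(1) hardship waiver — holds.
(a) insurance ≥ $500,000 — not met.
(i) ≤ 6 units — satisfied.
(ii) food handler cert. — met.
(b): T AND T → true.
(c) commercially zoned — not met.
So (2) is satisfied (F OR T OR F).
(a) no code violations — not met.
(b) age ≥ 25 — holds.
So (3) is satisfied (F OR T).
Overall = T AND T AND T = true.
Exception (safety training) — not satisfied.
Result: main true OR exception false → true.

Yes — granted.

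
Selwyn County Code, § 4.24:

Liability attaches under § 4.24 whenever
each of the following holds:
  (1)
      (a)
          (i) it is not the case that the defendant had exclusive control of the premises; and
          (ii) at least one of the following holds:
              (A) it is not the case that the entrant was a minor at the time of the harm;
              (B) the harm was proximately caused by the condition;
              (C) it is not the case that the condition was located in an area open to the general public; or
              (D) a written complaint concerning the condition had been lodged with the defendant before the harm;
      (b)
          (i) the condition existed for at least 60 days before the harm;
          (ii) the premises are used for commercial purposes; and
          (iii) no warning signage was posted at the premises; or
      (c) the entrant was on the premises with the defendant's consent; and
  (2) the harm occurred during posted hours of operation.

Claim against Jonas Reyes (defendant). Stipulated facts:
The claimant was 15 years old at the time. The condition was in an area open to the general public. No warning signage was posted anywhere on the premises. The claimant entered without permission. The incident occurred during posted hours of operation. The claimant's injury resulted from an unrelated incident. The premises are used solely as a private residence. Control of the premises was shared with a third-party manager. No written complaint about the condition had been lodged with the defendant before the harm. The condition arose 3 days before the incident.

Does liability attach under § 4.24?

No — not liable.

(i) not (exclusive control) — met.
(A) not (entrant a minor) — not met.
(B) proximate cause — not met.
(C) not (public area) — not met.
(D) complaint lodged — not met.
So (ii) is not satisfied (F OR F OR F OR F).
(a): T AND F → false.
(i) condition ≥60 days old — fails.
(ii) commercial use — not satisfied.
(iii) no signage posted — satisfied.
(b): F AND F AND T → false.
(c) consent to enter — fails.
So (1) is not satisfied (F OR F OR F).
(2) during posted hours — met.
So Overall is not satisfied (F AND T).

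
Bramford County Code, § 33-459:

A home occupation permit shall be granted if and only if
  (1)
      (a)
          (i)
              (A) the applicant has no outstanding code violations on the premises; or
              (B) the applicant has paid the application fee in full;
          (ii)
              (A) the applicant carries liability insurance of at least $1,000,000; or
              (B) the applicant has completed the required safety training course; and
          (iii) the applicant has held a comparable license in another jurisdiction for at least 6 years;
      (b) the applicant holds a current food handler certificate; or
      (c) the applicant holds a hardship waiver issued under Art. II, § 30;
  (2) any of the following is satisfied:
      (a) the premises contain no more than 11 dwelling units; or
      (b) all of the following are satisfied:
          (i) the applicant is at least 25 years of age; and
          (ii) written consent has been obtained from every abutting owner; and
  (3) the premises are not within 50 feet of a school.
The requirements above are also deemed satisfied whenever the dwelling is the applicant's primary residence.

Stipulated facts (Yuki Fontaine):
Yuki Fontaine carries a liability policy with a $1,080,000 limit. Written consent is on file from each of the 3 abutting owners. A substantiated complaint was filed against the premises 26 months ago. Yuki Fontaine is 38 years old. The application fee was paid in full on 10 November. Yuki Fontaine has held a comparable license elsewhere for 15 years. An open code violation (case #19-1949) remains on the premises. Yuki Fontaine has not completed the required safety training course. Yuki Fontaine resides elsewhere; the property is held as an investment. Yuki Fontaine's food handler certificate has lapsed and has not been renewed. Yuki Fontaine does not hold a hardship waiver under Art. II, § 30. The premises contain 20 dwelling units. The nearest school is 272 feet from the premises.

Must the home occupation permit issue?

Yes — granted.

(A) no code violations — not met.
(B) fee paid — holds.
(i): F OR T → true.
(A) insurance ≥ $1,000,000 — holds.
(B) safety training — fails.
(ii) = T OR F = true.
(iii) prior license ≥ 6 yr — satisfied.
(a) = T AND T AND T = true.
(b) food handler cert. — fails.
(c) hardship waiver — fails.
(1): T OR F OR F → true.
(a) ≤ 11 units — fails.
(i) age ≥ 25 — satisfied.
(ii) all abutters consent — holds.
(b) = T AND T = true.
(2) = F OR T = true.
(3) ≥50 ft from school — satisfied.
Overall: T AND T AND T → true.
Exception (primary residence) — not satisfied.
Result: main true OR exception false → true.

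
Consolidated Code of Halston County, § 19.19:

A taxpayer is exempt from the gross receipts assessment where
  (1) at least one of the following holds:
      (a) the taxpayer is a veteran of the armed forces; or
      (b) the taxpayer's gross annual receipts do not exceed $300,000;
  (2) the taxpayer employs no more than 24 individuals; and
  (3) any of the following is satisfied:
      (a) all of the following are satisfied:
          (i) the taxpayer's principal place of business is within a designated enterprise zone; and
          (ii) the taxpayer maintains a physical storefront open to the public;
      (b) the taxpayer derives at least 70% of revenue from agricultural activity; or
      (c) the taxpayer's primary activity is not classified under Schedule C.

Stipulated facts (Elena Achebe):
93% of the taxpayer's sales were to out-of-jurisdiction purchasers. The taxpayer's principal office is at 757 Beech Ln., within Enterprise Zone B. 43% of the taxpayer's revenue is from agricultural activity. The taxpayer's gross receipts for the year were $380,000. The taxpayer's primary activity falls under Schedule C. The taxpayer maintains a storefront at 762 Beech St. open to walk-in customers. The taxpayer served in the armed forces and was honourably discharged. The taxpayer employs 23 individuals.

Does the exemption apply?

Yes — exempt.

(a) veteran — met.
(b) receipts ≤ $300,000 — not met.
(1) = T OR F = true.
(2) ≤ 24 employees — satisfied.
(i) in enterprise zone — holds.
(ii) has storefront — met.
(a) = T AND T = true.
(b) ≥70% agricultural — fails.
(c) not (Schedule C activity) — not met.
So (3) is satisfied (T OR F OR F).
Overall: T AND T AND T → true.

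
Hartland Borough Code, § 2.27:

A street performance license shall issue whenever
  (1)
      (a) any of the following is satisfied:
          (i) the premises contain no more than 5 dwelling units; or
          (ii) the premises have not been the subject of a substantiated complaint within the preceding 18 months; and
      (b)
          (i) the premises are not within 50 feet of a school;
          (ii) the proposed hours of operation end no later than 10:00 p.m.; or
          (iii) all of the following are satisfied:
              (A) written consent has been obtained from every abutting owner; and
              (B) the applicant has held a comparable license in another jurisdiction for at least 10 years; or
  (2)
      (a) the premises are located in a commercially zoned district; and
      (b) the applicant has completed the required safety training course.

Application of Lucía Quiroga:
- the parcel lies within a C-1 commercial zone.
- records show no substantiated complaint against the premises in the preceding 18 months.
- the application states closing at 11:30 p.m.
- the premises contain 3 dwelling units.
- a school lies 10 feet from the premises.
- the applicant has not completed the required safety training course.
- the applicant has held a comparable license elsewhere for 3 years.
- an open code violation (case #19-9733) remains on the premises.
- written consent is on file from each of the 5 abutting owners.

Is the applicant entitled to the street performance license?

(i) ≤ 5 units — satisfied.
(ii) no complaint in 18 mo. — met.
So (a) is satisfied (T OR T).
(i) ≥50 ft from school — fails.
(ii) closes by 10 p.m. — not satisfied.
(A) all abutters consent — satisfied.
(B) prior license ≥ 10 yr — not met.
(iii) = T AND F = false.
So (b) is not satisfied (F OR F OR F).
(1) = T AND F = false.
(a) commercially zoned — met.
(b) safety training — fails.
(2): T AND F → false.
Overall = F OR F = false.

No — denied.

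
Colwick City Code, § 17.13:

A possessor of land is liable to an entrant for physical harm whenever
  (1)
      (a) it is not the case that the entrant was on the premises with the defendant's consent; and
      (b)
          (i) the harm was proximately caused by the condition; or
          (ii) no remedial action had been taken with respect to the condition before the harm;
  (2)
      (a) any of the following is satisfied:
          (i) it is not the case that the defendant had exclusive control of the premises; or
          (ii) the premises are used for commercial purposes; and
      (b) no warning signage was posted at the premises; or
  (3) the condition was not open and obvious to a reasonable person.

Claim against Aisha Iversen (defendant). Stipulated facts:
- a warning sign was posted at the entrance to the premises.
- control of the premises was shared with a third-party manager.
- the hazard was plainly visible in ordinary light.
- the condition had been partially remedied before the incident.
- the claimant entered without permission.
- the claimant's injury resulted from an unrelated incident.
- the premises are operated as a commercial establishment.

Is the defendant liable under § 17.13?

(a) not (consent to enter) — met.
(i) proximate cause — not satisfied.
(ii) no remedial action — fails.
(b): F OR F → false.
(1): T AND F → false.
(i) not (exclusive control) — met.
(ii) commercial use — satisfied.
(a): T OR T → true.
(b) no signage posted — not met.
(2): T AND F → false.
(3) not open/obvious — not met.
Overall: F OR F OR F → false.

No — not liable.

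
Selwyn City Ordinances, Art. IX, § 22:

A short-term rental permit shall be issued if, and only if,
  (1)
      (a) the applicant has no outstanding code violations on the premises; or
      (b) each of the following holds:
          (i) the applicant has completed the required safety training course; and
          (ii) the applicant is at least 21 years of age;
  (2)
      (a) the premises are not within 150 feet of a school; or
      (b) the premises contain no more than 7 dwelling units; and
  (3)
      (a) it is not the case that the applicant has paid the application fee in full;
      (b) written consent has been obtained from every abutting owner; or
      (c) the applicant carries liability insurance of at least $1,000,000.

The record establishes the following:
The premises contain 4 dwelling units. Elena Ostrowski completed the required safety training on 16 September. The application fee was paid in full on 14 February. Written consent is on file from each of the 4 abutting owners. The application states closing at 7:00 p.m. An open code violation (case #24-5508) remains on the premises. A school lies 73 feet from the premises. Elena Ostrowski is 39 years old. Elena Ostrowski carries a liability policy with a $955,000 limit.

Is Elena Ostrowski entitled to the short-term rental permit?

(a) no code violations — not satisfied.
(i) safety training — met.
(ii) age ≥ 21 — met.
(b) = T AND T = true.
(1): F OR T → true.
(a) ≥150 ft from school — fails.
(b) ≤ 7 units — satisfied.
(2) = F OR T = true.
(a) not (fee paid) — not met.
(b) all abutters consent — holds.
(c) insurance ≥ $1,000,000 — not satisfied.
(3): F OR T OR F → true.
Overall: T AND T AND T → true.

Yes — granted.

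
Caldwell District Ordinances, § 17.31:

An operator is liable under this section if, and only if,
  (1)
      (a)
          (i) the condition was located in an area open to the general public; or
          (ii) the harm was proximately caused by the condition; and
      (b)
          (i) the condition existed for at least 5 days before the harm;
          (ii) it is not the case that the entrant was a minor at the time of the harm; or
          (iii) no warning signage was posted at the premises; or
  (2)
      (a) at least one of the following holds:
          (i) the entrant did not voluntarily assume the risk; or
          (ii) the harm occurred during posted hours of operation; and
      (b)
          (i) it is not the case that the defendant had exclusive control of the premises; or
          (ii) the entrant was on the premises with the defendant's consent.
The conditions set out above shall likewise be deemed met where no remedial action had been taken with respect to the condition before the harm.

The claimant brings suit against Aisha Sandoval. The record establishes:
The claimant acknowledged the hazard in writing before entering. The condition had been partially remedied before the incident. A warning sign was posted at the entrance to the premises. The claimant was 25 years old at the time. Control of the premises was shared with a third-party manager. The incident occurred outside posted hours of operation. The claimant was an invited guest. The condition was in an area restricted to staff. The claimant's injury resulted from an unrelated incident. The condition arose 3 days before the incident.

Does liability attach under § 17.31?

No — not liable.

(i) public area — fails.
(ii) proximate cause — not satisfied.
(a): F OR F → false.
(i) condition ≥5 days old — not met.
(ii) not (entrant a minor) — holds.
(iii) no signage posted — fails.
So (b) is satisfied (F OR T OR F).
So (1) is not satisfied (F AND T).
(i) no assumed risk — fails.
(ii) during posted hours — fails.
(a): F OR F → false.
(i) not (exclusive control) — holds.
(ii) consent to enter — satisfied.
(b): T OR T → true.
(2): F AND T → false.
Overall: F OR F → false.
Exception (no remedial action) — not satisfied.
Result: main false OR exception false → false.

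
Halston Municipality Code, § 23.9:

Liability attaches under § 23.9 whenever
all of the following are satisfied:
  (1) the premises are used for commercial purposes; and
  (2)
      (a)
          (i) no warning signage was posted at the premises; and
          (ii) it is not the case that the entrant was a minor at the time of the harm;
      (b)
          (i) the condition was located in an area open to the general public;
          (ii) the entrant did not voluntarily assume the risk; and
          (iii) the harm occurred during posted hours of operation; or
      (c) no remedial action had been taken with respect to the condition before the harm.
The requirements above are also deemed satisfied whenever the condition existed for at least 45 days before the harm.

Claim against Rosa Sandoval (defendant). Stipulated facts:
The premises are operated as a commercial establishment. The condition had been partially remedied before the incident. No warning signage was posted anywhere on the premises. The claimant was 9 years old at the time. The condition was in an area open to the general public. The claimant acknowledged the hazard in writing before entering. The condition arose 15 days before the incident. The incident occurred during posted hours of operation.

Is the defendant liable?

No — not liable.

(1) commercial use — satisfied.
(i) no signage posted — met.
(ii) not (entrant a minor) — not satisfied.
So (a) is not satisfied (T AND F).
(i) public area — satisfied.
(ii) no assumed risk — not met.
(iii) during posted hours — met.
(b): T AND F AND T → false.
(c) no remedial action — not satisfied.
So (2) is not satisfied (F OR F OR F).
So Overall is not satisfied (T AND F).
Exception (condition ≥45 days old) — not satisfied.
Result: main false OR exception false → false.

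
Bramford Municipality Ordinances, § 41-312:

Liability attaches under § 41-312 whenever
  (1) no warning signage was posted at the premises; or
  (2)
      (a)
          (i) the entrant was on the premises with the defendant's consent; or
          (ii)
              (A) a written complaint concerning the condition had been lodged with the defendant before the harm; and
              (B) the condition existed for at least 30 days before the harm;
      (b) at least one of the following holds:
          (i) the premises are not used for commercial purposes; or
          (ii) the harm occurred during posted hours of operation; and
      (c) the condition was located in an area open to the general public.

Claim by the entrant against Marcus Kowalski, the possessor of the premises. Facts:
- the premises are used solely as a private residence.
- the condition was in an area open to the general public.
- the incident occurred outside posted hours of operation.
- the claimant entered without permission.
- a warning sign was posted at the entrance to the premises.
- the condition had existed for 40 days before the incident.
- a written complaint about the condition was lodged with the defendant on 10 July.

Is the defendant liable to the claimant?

(1) no signage posted — not met.
(i) consent to enter — not satisfied.
(A) complaint lodged — satisfied.
(B) condition ≥30 days old — met.
(ii) = T AND T = true.
So (a) is satisfied (F OR T).
(i) not (commercial use) — holds.
(ii) during posted hours — not met.
(b) = T OR F = true.
(c) public area — holds.
So (2) is satisfied (T AND T AND T).
Overall: F OR T → true.

Yes — liable.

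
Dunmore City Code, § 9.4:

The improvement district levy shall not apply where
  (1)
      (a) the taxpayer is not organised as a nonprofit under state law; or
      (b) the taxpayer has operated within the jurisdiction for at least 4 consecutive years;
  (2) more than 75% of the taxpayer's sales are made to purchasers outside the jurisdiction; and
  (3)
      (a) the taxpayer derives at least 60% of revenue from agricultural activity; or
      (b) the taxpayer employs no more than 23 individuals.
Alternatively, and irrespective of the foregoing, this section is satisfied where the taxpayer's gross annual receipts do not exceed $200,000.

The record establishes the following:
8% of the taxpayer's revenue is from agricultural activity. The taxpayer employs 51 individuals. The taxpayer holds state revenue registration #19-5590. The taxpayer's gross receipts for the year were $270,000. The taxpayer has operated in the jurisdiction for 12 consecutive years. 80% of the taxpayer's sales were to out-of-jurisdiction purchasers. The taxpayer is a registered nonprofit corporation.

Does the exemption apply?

No — not exempt.

(a) not (nonprofit) — not met.
(b) ≥ 4 yrs in jurisdiction — holds.
(1) = F OR T = true.
(2) >75% out-of-jur. sales — holds.
(a) ≥60% agricultural — not met.
(b) ≤ 23 employees — fails.
(3) = F OR F = false.
So Overall is not satisfied (T AND T AND F).
Exception (receipts ≤ $200,000) — not satisfied.
Result: main false OR exception false → false.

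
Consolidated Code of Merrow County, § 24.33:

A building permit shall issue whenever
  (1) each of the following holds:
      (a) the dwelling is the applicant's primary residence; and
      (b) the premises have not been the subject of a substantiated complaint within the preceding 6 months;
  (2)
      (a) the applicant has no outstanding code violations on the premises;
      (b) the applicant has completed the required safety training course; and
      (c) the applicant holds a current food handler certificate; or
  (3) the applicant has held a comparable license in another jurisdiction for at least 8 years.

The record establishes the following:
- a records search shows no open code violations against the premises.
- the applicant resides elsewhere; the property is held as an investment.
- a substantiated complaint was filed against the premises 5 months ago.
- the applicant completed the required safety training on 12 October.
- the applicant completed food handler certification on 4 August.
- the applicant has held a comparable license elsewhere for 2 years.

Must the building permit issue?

Yes — granted.

(a) primary residence — not satisfied.
(b) no complaint in 6 mo. — not satisfied.
(1): F AND F → false.
(a) no code violations — holds.
(b) safety training — met.
(c) food handler cert. — holds.
(2): T AND T AND T → true.
(3) prior license ≥ 8 yr — fails.
Overall = F OR T OR F = true.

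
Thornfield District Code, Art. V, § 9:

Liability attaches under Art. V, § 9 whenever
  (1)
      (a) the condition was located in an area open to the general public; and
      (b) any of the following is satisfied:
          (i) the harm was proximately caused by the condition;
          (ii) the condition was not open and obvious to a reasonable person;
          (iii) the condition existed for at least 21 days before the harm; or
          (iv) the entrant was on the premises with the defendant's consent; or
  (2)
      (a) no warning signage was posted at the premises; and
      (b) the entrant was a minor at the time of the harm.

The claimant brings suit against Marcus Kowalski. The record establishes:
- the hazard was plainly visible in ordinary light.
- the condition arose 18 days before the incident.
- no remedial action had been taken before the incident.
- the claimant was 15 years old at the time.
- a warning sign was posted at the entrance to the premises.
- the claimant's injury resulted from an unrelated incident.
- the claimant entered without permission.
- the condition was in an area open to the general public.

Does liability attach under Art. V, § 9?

No — not liable.

(a) public area — satisfied.
(i) proximate cause — not met.
(ii) not open/obvious — not satisfied.
(iii) condition ≥21 days old — fails.
(iv) consent to enter — fails.
(b) = F OR F OR F OR F = false.
So (1) is not satisfied (T AND F).
(a) no signage posted — not satisfied.
(b) entrant a minor — met.
So (2) is not satisfied (F AND T).
Overall = F OR F = false.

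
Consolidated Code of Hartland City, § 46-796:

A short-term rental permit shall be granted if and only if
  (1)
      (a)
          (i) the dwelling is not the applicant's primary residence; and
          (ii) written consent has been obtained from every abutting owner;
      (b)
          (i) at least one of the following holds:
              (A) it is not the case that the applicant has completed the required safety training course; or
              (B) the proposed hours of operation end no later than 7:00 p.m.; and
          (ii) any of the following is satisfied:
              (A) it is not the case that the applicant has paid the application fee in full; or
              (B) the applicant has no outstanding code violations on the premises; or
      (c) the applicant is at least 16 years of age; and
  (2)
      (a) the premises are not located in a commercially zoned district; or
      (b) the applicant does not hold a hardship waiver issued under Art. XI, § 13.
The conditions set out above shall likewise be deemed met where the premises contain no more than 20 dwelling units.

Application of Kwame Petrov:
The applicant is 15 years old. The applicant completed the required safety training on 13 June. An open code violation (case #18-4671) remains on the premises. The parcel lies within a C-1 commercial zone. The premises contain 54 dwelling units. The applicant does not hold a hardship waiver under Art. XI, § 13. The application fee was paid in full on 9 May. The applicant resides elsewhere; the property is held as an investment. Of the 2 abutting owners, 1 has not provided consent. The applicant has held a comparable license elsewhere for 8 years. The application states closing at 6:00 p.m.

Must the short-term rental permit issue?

(i) not (primary residence) — satisfied.
(ii) all abutters consent — not met.
(a): T AND F → false.
(A) not (safety training) — not met.
(B) closes by 7 p.m. — satisfied.
(i): F OR T → true.
(A) not (fee paid) — fails.
(B) no code violations — not met.
So (ii) is not satisfied (F OR F).
(b) = T AND F = false.
(c) age ≥ 16 — not satisfied.
So (1) is not satisfied (F OR F OR F).
(a) not (commercially zoned) — not met.
(b) not (hardship waiver) — holds.
(2) = F OR T = true.
Overall: F AND T → false.
Exception (≤ 20 units) — not satisfied.
Result: main false OR exception false → false.

No — denied.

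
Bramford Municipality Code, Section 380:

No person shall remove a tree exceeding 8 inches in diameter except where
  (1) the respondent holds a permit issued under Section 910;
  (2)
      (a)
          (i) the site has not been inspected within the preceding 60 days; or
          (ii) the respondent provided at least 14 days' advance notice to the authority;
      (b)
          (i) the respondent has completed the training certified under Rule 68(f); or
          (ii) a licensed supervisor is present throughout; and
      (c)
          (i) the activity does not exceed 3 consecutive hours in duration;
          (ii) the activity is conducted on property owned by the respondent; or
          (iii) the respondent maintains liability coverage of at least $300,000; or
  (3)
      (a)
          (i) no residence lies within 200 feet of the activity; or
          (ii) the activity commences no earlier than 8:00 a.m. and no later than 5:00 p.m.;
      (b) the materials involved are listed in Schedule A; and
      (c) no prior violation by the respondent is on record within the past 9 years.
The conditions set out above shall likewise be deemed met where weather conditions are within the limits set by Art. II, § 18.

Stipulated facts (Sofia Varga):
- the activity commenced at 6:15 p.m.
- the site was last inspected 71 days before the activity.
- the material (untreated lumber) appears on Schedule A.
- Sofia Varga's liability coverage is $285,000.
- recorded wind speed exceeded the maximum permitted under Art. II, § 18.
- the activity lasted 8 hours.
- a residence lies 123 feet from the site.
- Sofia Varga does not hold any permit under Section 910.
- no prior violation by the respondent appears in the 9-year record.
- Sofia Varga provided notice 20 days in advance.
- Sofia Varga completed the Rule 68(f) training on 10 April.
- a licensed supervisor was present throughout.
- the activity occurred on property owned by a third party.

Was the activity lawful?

(1) holds permit — fails.
(i) not (site inspected) — met.
(ii) ≥14 days' notice — holds.
(a): T OR T → true.
(i) training certified — met.
(ii) supervisor present — met.
(b) = T OR T = true.
(i) ≤ 3 hrs duration — not satisfied.
(ii) own property — fails.
(iii) coverage ≥ $300,000 — not met.
(c): F OR F OR F → false.
(2) = T AND T AND F = false.
(i) no residence in 200 ft — not met.
(ii) start within hours — fails.
So (a) is not satisfied (F OR F).
(b) Schedule A material — satisfied.
(c) no prior violation — holds.
So (3) is not satisfied (F AND T AND T).
Overall: F OR F OR F → false.
Exception (weather ok) — not satisfied.
Result: main false OR exception false → false.

No — unlawful.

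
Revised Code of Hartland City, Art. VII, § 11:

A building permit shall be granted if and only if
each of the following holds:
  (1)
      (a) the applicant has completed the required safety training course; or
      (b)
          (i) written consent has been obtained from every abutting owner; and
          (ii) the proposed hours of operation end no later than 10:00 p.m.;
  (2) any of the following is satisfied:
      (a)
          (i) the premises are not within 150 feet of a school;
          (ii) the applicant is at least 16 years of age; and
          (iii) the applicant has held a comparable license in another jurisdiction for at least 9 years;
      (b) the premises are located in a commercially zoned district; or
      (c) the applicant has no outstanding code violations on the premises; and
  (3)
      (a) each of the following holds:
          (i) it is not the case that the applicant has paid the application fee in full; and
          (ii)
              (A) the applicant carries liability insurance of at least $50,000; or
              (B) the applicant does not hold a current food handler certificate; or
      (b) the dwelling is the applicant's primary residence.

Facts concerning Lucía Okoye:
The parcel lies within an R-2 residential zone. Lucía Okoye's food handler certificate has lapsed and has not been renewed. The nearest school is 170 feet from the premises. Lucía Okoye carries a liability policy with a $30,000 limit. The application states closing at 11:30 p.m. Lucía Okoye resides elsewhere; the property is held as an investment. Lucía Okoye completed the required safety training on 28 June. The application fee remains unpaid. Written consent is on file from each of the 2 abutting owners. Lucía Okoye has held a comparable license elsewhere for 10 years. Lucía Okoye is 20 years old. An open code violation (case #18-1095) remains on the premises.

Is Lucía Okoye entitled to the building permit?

Yes — granted.

(a) safety training — holds.
(i) all abutters consent — satisfied.
(ii) closes by 10 p.m. — fails.
(b): T AND F → false.
(1): T OR F → true.
(i) ≥150 ft from school — satisfied.
(ii) age ≥ 16 — satisfied.
(iii) prior license ≥ 9 yr — met.
(a) = T AND T AND T = true.
(b) commercially zoned — not met.
(c) no code violations — fails.
(2): T OR F OR F → true.
(i) not (fee paid) — holds.
(A) insurance ≥ $50,000 — not satisfied.
(B) not (food handler cert.) — holds.
(ii) = F OR T = true.
(a): T AND T → true.
(b) primary residence — not satisfied.
(3): T OR F → true.
So Overall is satisfied (T AND T AND T).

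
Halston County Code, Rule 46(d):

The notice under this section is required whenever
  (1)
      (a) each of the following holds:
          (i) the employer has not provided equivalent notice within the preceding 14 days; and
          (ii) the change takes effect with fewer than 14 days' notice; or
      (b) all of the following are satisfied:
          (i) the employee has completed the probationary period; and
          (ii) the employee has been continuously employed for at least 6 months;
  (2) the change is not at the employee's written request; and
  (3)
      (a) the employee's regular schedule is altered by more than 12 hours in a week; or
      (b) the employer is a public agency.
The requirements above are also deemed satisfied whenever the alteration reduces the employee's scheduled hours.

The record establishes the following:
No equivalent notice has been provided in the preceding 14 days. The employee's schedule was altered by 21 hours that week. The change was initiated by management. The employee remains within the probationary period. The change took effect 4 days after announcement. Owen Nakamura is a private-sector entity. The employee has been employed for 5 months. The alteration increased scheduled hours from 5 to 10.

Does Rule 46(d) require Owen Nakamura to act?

(i) no recent notice — met.
(ii) < 14 days' notice — met.
So (a) is satisfied (T AND T).
(i) past probation — fails.
(ii) tenure ≥ 6 mo. — not met.
(b) = F AND F = false.
(1) = T OR F = true.
(2) not employee-requested — holds.
(a) schedule shift > 12h — met.
(b) public agency — fails.
So (3) is satisfied (T OR F).
So Overall is satisfied (T AND T AND T).
Exception (hours reduced) — not satisfied.
Result: main true OR exception false → true.

Yes — required.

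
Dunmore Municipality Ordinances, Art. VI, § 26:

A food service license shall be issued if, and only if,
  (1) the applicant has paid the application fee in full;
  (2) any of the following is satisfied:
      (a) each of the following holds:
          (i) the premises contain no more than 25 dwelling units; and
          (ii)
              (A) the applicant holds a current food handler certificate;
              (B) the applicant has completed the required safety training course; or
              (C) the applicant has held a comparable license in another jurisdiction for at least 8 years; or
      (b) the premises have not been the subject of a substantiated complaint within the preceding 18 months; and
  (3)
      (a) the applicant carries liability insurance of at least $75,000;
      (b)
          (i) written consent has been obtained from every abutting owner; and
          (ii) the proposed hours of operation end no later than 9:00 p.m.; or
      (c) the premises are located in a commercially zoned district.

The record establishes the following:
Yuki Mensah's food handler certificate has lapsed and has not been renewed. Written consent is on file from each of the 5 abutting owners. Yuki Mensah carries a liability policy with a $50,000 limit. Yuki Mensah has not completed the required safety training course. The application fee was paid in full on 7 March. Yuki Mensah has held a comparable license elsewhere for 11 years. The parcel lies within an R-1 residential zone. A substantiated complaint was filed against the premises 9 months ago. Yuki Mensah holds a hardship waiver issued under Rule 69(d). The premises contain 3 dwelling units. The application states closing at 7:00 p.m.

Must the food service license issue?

Yes — granted.

(1) fee paid — met.
(i) ≤ 25 units — holds.
(A) food handler cert. — not met.
(B) safety training — not met.
(C) prior license ≥ 8 yr — met.
(ii) = F OR F OR T = true.
(a) = T AND T = true.
(b) no complaint in 18 mo. — fails.
So (2) is satisfied (T OR F).
(a) insurance ≥ $75,000 — fails.
(i) all abutters consent — holds.
(ii) closes by 9 p.m. — holds.
So (b) is satisfied (T AND T).
(c) commercially zoned — not satisfied.
So (3) is satisfied (F OR T OR F).
Overall = T AND T AND T = true.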